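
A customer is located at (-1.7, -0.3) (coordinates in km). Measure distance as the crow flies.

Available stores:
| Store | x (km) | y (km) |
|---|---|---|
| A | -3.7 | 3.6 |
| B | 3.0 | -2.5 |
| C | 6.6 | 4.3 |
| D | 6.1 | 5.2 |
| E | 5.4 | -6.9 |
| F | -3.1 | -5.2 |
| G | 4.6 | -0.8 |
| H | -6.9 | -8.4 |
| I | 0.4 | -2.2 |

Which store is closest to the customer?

I

Distances from (-1.7, -0.3):
A: √((-2.0)² + (3.9)²) = √(4.0000 + 15.2100) = 4.38 km
B: √((4.7)² + (-2.2)²) = √(22.0900 + 4.8400) = 5.19 km
C: √((8.3)² + (4.6)²) = √(68.8900 + 21.1600) = 9.49 km
D: √((7.8)² + (5.5)²) = √(60.8400 + 30.2500) = 9.54 km
E: √((7.1)² + (-6.6)²) = √(50.4100 + 43.5600) = 9.69 km
F: √((-1.4)² + (-4.9)²) = √(1.9600 + 24.0100) = 5.10 km
G: √((6.3)² + (-0.5)²) = √(39.6900 + 0.2500) = 6.32 km
H: √((-5.2)² + (-8.1)²) = √(27.0400 + 65.6100) = 9.63 km
I: √((2.1)² + (-1.9)²) = √(4.4100 + 3.6100) = 2.83 km
Minimum: I at 2.83 km.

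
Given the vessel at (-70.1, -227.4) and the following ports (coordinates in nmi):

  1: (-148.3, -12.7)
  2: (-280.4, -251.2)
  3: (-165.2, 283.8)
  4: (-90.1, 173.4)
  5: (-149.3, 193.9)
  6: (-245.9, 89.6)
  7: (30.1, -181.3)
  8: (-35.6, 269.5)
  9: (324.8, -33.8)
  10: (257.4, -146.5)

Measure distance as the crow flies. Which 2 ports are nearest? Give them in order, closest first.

Distances from (-70.1, -227.4):
1: √((-78.2)² + (214.7)²) = √(6115.240 + 46096.090) = 228.5 nmi
2: √((-210.3)² + (-23.8)²) = √(44226.090 + 566.440) = 211.6 nmi
3: √((-95.1)² + (511.2)²) = √(9044.010 + 261325.440) = 520.0 nmi
4: √((-20.0)² + (400.8)²) = √(400.000 + 160640.640) = 401.3 nmi
5: √((-79.2)² + (421.3)²) = √(6272.640 + 177493.690) = 428.7 nmi
6: √((-175.8)² + (317.0)²) = √(30905.640 + 100489.000) = 362.5 nmi
7: √((100.2)² + (46.1)²) = √(10040.040 + 2125.210) = 110.3 nmi
8: √((34.5)² + (496.9)²) = √(1190.250 + 246909.610) = 498.1 nmi
9: √((394.9)² + (193.6)²) = √(155946.010 + 37480.960) = 439.8 nmi
10: √((327.5)² + (80.9)²) = √(107256.250 + 6544.810) = 337.3 nmi
Sorted: 7 (110.3 nmi) < 2 (211.6 nmi) < 1 (228.5 nmi) < 10 (337.3 nmi) < …

7, 2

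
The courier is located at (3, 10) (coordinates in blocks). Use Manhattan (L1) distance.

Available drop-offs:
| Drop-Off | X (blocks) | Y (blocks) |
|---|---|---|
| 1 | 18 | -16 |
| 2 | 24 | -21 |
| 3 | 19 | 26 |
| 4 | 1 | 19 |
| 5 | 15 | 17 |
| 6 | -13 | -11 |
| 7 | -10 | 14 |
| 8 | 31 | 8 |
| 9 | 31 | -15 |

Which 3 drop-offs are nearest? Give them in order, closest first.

Distances from (3, 10):
1: |15| + |-26| = 15 + 26 = 41 blocks
2: |21| + |-31| = 21 + 31 = 52 blocks
3: |16| + |16| = 16 + 16 = 32 blocks
4: |-2| + |9| = 2 + 9 = 11 blocks
5: |12| + |7| = 12 + 7 = 19 blocks
6: |-16| + |-21| = 16 + 21 = 37 blocks
7: |-13| + |4| = 13 + 4 = 17 blocks
8: |28| + |-2| = 28 + 2 = 30 blocks
9: |28| + |-25| = 28 + 25 = 53 blocks
Sorted: 4 (11 blocks) < 7 (17 blocks) < 5 (19 blocks) < 8 (30 blocks) < 3 (32 blocks) < …

4, 7, 5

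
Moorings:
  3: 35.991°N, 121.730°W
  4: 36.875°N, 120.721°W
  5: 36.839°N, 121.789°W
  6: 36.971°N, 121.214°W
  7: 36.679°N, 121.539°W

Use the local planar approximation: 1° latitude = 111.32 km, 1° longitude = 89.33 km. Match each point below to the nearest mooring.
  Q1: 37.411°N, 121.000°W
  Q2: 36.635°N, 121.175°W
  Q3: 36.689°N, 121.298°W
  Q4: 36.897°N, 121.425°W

Q1→6; Q2→7; Q3→7; Q4→6

Q1 at 37.411°N, 121.000°W:
  3: 170.997 km
  4: 64.664 km
  5: 94.985 km
  6: 52.579 km
  7: 94.648 km
  → nearest: 6 (52.579 km)
Q2 at 36.635°N, 121.175°W:
  3: 87.163 km
  4: 48.565 km
  5: 59.364 km
  6: 37.565 km
  7: 32.883 km
  → nearest: 7 (32.883 km)
Q3 at 36.689°N, 121.298°W:
  3: 86.757 km
  4: 55.547 km
  5: 46.932 km
  6: 32.277 km
  7: 21.557 km
  → nearest: 7 (21.557 km)
Q4 at 36.897°N, 121.425°W:
  3: 104.471 km
  4: 62.936 km
  5: 33.151 km
  6: 20.570 km
  7: 26.318 km
  → nearest: 6 (20.570 km)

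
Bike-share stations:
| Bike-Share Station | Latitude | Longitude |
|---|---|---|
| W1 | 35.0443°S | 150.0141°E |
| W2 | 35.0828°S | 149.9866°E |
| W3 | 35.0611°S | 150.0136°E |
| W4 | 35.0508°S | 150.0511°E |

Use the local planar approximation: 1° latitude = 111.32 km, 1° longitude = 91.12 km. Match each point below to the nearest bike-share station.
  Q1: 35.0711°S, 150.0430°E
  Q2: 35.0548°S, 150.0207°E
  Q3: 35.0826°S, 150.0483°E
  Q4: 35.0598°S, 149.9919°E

Q1 at 35.0711°S, 150.0430°E:
  W1: √((0.0268·111.32)² + (-0.0289·91.12)²) = √(8.900532 + 6.934627) = 3.9793 km
  W2: √((-0.0117·111.32)² + (-0.0564·91.12)²) = √(1.696360 + 26.411048) = 5.3016 km
  W3: √((0.0100·111.32)² + (-0.0294·91.12)²) = √(1.239214 + 7.176655) = 2.9010 km
  W4: √((0.0203·111.32)² + (0.0081·91.12)²) = √(5.106678 + 0.544750) = 2.3773 km
  → nearest: W4 (2.3773 km)
Q2 at 35.0548°S, 150.0207°E:
  W1: √((0.0105·111.32)² + (-0.0066·91.12)²) = √(1.366234 + 0.361672) = 1.3145 km
  W2: √((-0.0280·111.32)² + (-0.0341·91.12)²) = √(9.715440 + 9.654642) = 4.4011 km
  W3: √((-0.0063·111.32)² + (-0.0071·91.12)²) = √(0.491844 + 0.418547) = 0.9541 km
  W4: √((0.0040·111.32)² + (0.0304·91.12)²) = √(0.198274 + 7.673166) = 2.8056 km
  → nearest: W3 (0.9541 km)
Q3 at 35.0826°S, 150.0483°E:
  W1: √((0.0383·111.32)² + (-0.0342·91.12)²) = √(18.177910 + 9.711351) = 5.2810 km
  W2: √((-0.0002·111.32)² + (-0.0617·91.12)²) = √(0.000496 + 31.608053) = 5.6221 km
  W3: √((0.0215·111.32)² + (-0.0347·91.12)²) = √(5.728268 + 9.997384) = 3.9656 km
  W4: √((0.0318·111.32)² + (0.0028·91.12)²) = √(12.531430 + 0.065094) = 3.5492 km
  → nearest: W4 (3.5492 km)
Q4 at 35.0598°S, 149.9919°E:
  W1: √((0.0155·111.32)² + (0.0222·91.12)²) = √(2.977212 + 4.091979) = 2.6588 km
  W2: √((-0.0230·111.32)² + (-0.0053·91.12)²) = √(6.555443 + 0.233227) = 2.6055 km
  W3: √((-0.0013·111.32)² + (0.0217·91.12)²) = √(0.020943 + 3.909731) = 1.9826 km
  W4: √((0.0090·111.32)² + (0.0592·91.12)²) = √(1.003764 + 29.098516) = 5.4866 km
  → nearest: W3 (1.9826 km)

Q1→W4; Q2→W3; Q3→W4; Q4→W3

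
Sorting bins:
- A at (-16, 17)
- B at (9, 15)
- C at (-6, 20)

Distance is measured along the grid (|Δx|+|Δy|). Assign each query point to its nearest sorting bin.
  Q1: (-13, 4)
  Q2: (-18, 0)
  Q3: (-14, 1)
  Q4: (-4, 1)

Q1→A; Q2→A; Q3→A; Q4→C

Q1 at (-13, 4):
  A: |-3| + |13| = 3 + 13 = 16
  B: |22| + |11| = 22 + 11 = 33
  C: |7| + |16| = 7 + 16 = 23
  → nearest: A (16)
Q2 at (-18, 0):
  A: |2| + |17| = 2 + 17 = 19
  B: |27| + |15| = 27 + 15 = 42
  C: |12| + |20| = 12 + 20 = 32
  → nearest: A (19)
Q3 at (-14, 1):
  A: |-2| + |16| = 2 + 16 = 18
  B: |23| + |14| = 23 + 14 = 37
  C: |8| + |19| = 8 + 19 = 27
  → nearest: A (18)
Q4 at (-4, 1):
  A: |-12| + |16| = 12 + 16 = 28
  B: |13| + |14| = 13 + 14 = 27
  C: |-2| + |19| = 2 + 19 = 21
  → nearest: C (21)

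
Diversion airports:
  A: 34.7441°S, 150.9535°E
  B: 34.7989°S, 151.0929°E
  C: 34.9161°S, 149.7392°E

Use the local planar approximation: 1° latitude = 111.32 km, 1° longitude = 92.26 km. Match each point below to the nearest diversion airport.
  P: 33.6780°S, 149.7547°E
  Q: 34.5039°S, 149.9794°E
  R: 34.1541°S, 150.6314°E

P at 33.6780°S, 149.7547°E:
  A: √((-1.0661·111.32)² + (1.1988·92.26)²) = √(14084.527498 + 12232.644907) = 162.2257 km
  B: √((-1.1209·111.32)² + (1.3382·92.26)²) = √(15569.696023 + 15242.947423) = 175.5353 km
  C: √((-1.2381·111.32)² + (-0.0155·92.26)²) = √(18995.811115 + 2.044986) = 137.8327 km
  → nearest: C (137.8327 km)
Q at 34.5039°S, 149.9794°E:
  A: √((-0.2402·111.32)² + (0.9741·92.26)²) = √(714.977544 + 8076.700659) = 93.7639 km
  B: √((-0.2950·111.32)² + (1.1135·92.26)²) = √(1078.426192 + 10553.763147) = 107.8526 km
  C: √((-0.4122·111.32)² + (-0.2402·92.26)²) = √(2105.534540 + 491.103361) = 50.9572 km
  → nearest: C (50.9572 km)
R at 34.1541°S, 150.6314°E:
  A: √((-0.5900·111.32)² + (0.3221·92.26)²) = √(4313.704769 + 883.096880) = 72.0888 km
  B: √((-0.6448·111.32)² + (0.4615·92.26)²) = √(5152.244365 + 1812.885232) = 83.4574 km
  C: √((-0.7620·111.32)² + (-0.8922·92.26)²) = √(7195.423132 + 6775.655838) = 118.1993 km
  → nearest: A (72.0888 km)

P→C; Q→C; R→A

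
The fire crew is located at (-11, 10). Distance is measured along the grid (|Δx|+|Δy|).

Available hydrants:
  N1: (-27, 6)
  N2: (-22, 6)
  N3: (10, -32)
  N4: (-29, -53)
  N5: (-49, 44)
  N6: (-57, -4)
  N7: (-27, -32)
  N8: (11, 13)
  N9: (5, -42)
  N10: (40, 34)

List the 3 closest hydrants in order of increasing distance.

N2, N1, N8

Distances from (-11, 10):
N1: 20
N2: 15
N3: 63
N4: 81
N5: 72
N6: 60
N7: 58
N8: 25
N9: 68
N10: 75
Sorted: N2 (15) < N1 (20) < N8 (25) < N7 (58) < N6 (60) < …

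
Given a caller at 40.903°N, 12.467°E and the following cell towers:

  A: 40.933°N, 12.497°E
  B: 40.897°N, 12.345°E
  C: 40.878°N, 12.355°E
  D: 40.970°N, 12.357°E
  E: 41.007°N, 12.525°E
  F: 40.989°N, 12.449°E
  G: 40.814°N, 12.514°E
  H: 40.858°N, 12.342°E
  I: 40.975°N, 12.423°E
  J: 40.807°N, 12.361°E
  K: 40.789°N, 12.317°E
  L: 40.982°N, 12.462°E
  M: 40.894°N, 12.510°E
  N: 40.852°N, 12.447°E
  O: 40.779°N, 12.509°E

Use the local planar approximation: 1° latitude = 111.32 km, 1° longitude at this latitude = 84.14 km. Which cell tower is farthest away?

Distances from 40.903°N, 12.467°E:
A: 4.186 km
B: 10.287 km
C: 9.826 km
D: 11.887 km
E: 12.564 km
F: 9.693 km
G: 10.668 km
H: 11.650 km
I: 8.829 km
J: 13.919 km
K: 17.898 km
L: 8.804 km
M: 3.754 km
N: 5.921 km
O: 14.249 km
Maximum: K at 17.898 km.

K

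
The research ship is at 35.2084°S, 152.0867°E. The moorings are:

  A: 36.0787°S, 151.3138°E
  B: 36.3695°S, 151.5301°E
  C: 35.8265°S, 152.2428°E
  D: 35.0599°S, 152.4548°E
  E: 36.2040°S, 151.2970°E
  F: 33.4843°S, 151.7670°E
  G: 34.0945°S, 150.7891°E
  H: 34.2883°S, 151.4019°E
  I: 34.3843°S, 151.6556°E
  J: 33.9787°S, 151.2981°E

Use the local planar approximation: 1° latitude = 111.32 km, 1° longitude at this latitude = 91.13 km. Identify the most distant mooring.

Distances from 35.2084°S, 152.0867°E:
A: 119.7793 km
B: 138.8500 km
C: 70.2620 km
D: 37.3970 km
E: 132.1452 km
F: 194.1255 km
G: 171.3446 km
H: 119.9395 km
I: 99.7968 km
J: 154.6076 km
Maximum: F at 194.1255 km.

F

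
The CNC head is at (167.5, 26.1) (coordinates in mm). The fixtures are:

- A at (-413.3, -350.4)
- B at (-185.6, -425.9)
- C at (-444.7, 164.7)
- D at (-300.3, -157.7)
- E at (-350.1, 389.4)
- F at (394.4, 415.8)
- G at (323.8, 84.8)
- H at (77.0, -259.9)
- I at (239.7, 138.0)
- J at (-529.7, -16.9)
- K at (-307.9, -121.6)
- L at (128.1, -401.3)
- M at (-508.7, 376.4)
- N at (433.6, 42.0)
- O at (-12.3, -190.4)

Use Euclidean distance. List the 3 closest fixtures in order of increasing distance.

I, G, N

Distances from (167.5, 26.1):
A: 692.2 mm
B: 573.6 mm
C: 627.7 mm
D: 502.6 mm
E: 632.4 mm
F: 450.9 mm
G: 167.0 mm
H: 300.0 mm
I: 133.2 mm
J: 698.5 mm
K: 497.8 mm
L: 429.2 mm
M: 761.5 mm
N: 266.6 mm
O: 281.4 mm
Sorted: I (133.2 mm) < G (167.0 mm) < N (266.6 mm) < O (281.4 mm) < H (300.0 mm) < …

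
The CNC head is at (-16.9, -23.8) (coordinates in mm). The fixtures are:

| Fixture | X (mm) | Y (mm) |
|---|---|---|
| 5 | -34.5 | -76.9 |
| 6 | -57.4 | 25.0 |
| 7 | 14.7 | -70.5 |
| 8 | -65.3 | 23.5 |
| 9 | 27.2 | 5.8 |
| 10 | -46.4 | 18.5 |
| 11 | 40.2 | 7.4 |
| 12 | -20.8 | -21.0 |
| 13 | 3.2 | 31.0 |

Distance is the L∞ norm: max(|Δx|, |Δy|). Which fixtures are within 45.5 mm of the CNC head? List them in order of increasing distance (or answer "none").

Distances from (-16.9, -23.8):
5: max(|-17.6|, |-53.1|) = 53.1 mm
6: max(|-40.5|, |48.8|) = 48.8 mm
7: max(|31.6|, |-46.7|) = 46.7 mm
8: max(|-48.4|, |47.3|) = 48.4 mm
9: max(|44.1|, |29.6|) = 44.1 mm
10: max(|-29.5|, |42.3|) = 42.3 mm
11: max(|57.1|, |31.2|) = 57.1 mm
12: max(|-3.9|, |2.8|) = 3.9 mm
13: max(|20.1|, |54.8|) = 54.8 mm
Threshold 45.5 mm: 12 (3.9 mm), 10 (42.3 mm), 9 (44.1 mm) are within range.

12, 10, 9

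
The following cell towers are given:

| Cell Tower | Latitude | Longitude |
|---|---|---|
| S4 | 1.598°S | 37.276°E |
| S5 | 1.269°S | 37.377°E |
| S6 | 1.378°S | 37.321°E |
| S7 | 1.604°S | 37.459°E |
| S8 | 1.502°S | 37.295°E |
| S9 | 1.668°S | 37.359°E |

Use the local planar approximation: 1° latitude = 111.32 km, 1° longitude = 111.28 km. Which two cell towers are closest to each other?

Pairwise distances:
S4–S8: 10.894 km
S4–S9: 12.084 km
S7–S9: 13.213 km
S5–S6: 13.641 km
S6–S8: 14.104 km
S8–S9: 19.804 km
S4–S7: 20.375 km
S7–S8: 21.494 km
S4–S6: 24.997 km
S5–S8: 27.496 km
S6–S7: 29.475 km
S6–S9: 32.559 km
S4–S5: 38.310 km
S5–S7: 38.392 km
S5–S9: 44.462 km
Closest pair: S4–S8 at 10.894 km.

S4 and S8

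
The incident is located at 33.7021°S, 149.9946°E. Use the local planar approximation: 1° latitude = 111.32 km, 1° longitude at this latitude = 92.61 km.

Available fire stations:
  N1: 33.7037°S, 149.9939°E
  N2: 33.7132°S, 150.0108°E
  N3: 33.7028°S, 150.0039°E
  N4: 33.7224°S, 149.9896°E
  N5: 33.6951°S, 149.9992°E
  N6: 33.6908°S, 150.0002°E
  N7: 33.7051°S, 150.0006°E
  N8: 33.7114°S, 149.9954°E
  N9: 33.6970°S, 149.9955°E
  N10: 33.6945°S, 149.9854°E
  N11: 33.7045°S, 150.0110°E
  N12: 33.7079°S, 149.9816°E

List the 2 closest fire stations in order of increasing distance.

Distances from 33.7021°S, 149.9946°E:
N1: √((-0.0016·111.32)² + (-0.0007·92.61)²) = √(0.031724 + 0.004203) = 0.1895 km
N2: √((-0.0111·111.32)² + (0.0162·92.61)²) = √(1.526836 + 2.250846) = 1.9436 km
N3: √((-0.0007·111.32)² + (0.0093·92.61)²) = √(0.006072 + 0.741791) = 0.8648 km
N4: √((-0.0203·111.32)² + (-0.0050·92.61)²) = √(5.106678 + 0.214415) = 2.3067 km
N5: √((0.0070·111.32)² + (0.0046·92.61)²) = √(0.607215 + 0.181481) = 0.8881 km
N6: √((0.0113·111.32)² + (0.0056·92.61)²) = √(1.582353 + 0.268963) = 1.3606 km
N7: √((-0.0030·111.32)² + (0.0060·92.61)²) = √(0.111529 + 0.308758) = 0.6483 km
N8: √((-0.0093·111.32)² + (0.0008·92.61)²) = √(1.071796 + 0.005489) = 1.0379 km
N9: √((0.0051·111.32)² + (0.0009·92.61)²) = √(0.322320 + 0.006947) = 0.5738 km
N10: √((0.0076·111.32)² + (-0.0092·92.61)²) = √(0.715770 + 0.725924) = 1.2007 km
N11: √((-0.0024·111.32)² + (0.0164·92.61)²) = √(0.071379 + 2.306766) = 1.5421 km
N12: √((-0.0058·111.32)² + (-0.0130·92.61)²) = √(0.416872 + 1.449447) = 1.3661 km
Sorted: N1 (0.1895 km) < N9 (0.5738 km) < N7 (0.6483 km) < N3 (0.8648 km) < …

N1, N9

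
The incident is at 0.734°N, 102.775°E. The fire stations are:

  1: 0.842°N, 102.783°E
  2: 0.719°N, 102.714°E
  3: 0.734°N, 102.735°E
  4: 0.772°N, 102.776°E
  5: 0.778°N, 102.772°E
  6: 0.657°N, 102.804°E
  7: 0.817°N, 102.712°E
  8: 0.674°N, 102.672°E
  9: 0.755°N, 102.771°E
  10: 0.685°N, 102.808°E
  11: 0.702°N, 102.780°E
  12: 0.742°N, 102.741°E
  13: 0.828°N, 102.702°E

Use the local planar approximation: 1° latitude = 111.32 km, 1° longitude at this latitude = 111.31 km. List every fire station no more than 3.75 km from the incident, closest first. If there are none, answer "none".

Distances from 0.734°N, 102.775°E:
1: √((0.108·111.32)² + (0.008·111.31)²) = √(144.54195 + 0.79295) = 12.055 km
2: √((-0.015·111.32)² + (-0.061·111.31)²) = √(2.78823 + 46.10288) = 6.992 km
3: √((0.000·111.32)² + (-0.040·111.31)²) = √(0.00000 + 19.82387) = 4.452 km
4: √((0.038·111.32)² + (0.001·111.31)²) = √(17.89425 + 0.01239) = 4.232 km
5: √((0.044·111.32)² + (-0.003·111.31)²) = √(23.99119 + 0.11151) = 4.909 km
6: √((-0.077·111.32)² + (0.029·111.31)²) = √(73.47301 + 10.41992) = 9.159 km
7: √((0.083·111.32)² + (-0.063·111.31)²) = √(85.36947 + 49.17558) = 11.599 km
8: √((-0.060·111.32)² + (-0.103·111.31)²) = √(44.61171 + 131.44462) = 13.269 km
9: √((0.021·111.32)² + (-0.004·111.31)²) = √(5.46493 + 0.19824) = 2.380 km
10: √((-0.049·111.32)² + (0.033·111.31)²) = √(29.75353 + 13.49262) = 6.576 km
11: √((-0.032·111.32)² + (0.005·111.31)²) = √(12.68955 + 0.30975) = 3.605 km
12: √((0.008·111.32)² + (-0.034·111.31)²) = √(0.79310 + 14.32274) = 3.888 km
13: √((0.094·111.32)² + (-0.073·111.31)²) = √(109.49697 + 66.02586) = 13.249 km
Threshold 3.75 km: 9 (2.380 km), 11 (3.605 km) are within range.

9, 11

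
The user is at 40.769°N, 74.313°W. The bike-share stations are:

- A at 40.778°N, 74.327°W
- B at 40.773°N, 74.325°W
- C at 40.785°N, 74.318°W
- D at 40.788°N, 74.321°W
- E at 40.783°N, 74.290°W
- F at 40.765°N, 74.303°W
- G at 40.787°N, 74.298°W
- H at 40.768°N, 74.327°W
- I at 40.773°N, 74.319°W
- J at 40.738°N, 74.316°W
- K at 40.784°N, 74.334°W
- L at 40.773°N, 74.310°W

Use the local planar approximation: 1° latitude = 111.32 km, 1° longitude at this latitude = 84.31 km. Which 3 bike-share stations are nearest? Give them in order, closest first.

Distances from 40.769°N, 74.313°W:
A: √((0.009·111.32)² + (-0.014·84.31)²) = √(1.00376 + 1.39320) = 1.548 km
B: √((0.004·111.32)² + (-0.012·84.31)²) = √(0.19827 + 1.02358) = 1.105 km
C: √((0.016·111.32)² + (-0.005·84.31)²) = √(3.17239 + 0.17770) = 1.830 km
D: √((0.019·111.32)² + (-0.008·84.31)²) = √(4.47356 + 0.45492) = 2.220 km
E: √((0.014·111.32)² + (0.023·84.31)²) = √(2.42886 + 3.76023) = 2.488 km
F: √((-0.004·111.32)² + (0.010·84.31)²) = √(0.19827 + 0.71082) = 0.953 km
G: √((0.018·111.32)² + (0.015·84.31)²) = √(4.01505 + 1.59934) = 2.369 km
H: √((-0.001·111.32)² + (-0.014·84.31)²) = √(0.01239 + 1.39320) = 1.186 km
I: √((0.004·111.32)² + (-0.006·84.31)²) = √(0.19827 + 0.25589) = 0.674 km
J: √((-0.031·111.32)² + (-0.003·84.31)²) = √(11.90885 + 0.06397) = 3.460 km
K: √((0.015·111.32)² + (-0.021·84.31)²) = √(2.78823 + 3.13471) = 2.434 km
L: √((0.004·111.32)² + (0.003·84.31)²) = √(0.19827 + 0.06397) = 0.512 km
Sorted: L (0.512 km) < I (0.674 km) < F (0.953 km) < B (1.105 km) < H (1.186 km) < …

L, I, F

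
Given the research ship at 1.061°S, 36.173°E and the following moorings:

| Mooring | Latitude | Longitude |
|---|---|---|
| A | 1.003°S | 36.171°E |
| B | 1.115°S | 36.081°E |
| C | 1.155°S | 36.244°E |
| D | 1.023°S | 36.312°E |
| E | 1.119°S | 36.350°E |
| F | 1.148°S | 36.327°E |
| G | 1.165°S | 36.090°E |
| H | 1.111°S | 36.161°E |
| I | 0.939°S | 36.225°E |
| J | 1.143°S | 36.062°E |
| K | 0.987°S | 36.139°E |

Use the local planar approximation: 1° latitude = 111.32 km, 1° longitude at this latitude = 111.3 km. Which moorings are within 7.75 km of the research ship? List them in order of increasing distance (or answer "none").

H, A

Distances from 1.061°S, 36.173°E:
A: 6.460 km
B: 11.874 km
C: 13.113 km
D: 16.039 km
E: 20.731 km
F: 19.687 km
G: 14.811 km
H: 5.724 km
I: 14.763 km
J: 15.361 km
K: 9.065 km
Threshold 7.75 km: H (5.724 km), A (6.460 km) are within range.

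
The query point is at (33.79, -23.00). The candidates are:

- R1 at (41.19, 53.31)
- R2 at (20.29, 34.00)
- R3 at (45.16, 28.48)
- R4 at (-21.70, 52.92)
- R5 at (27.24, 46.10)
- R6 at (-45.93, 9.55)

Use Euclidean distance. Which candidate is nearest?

Distances from (33.79, -23.00):
R1: 76.67
R2: 58.58
R3: 52.72
R4: 94.04
R5: 69.41
R6: 86.11
Minimum: R3 at 52.72.

R3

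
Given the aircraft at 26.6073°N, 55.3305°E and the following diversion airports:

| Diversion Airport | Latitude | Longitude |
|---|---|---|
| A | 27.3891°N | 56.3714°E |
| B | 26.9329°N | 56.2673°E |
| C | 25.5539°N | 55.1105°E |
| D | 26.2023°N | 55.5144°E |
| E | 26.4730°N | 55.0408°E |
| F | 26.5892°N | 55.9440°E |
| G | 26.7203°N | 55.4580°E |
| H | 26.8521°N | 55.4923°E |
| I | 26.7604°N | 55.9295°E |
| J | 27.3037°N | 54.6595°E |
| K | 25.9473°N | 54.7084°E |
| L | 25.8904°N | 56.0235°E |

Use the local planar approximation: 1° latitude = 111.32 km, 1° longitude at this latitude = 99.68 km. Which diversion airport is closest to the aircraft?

G

Distances from 26.6073°N, 55.3305°E:
A: √((0.7818·111.32)² + (1.0409·99.68)²) = √(7574.216723 + 10765.496788) = 135.4242 km
B: √((0.3256·111.32)² + (0.9368·99.68)²) = √(1313.757438 + 8719.866234) = 100.1680 km
C: √((-1.0534·111.32)² + (-0.2200·99.68)²) = √(13750.960146 + 480.907356) = 119.2974 km
D: √((-0.4050·111.32)² + (0.1839·99.68)²) = √(2032.621157 + 336.031134) = 48.6688 km
E: √((-0.1343·111.32)² + (-0.2897·99.68)²) = √(223.510752 + 833.898224) = 32.5178 km
F: √((-0.0181·111.32)² + (0.6135·99.68)²) = √(4.059790 + 3739.772578) = 61.1869 km
G: √((0.1130·111.32)² + (0.1275·99.68)²) = √(158.235266 + 161.523765) = 17.8818 km
H: √((0.2448·111.32)² + (0.1618·99.68)²) = √(742.624413 + 260.119609) = 31.6661 km
I: √((0.1531·111.32)² + (0.5990·99.68)²) = √(290.466985 + 3565.083477) = 62.0931 km
J: √((0.6964·111.32)² + (-0.6710·99.68)²) = √(6009.853980 + 4473.640681) = 102.3889 km
K: √((-0.6600·111.32)² + (-0.6221·99.68)²) = √(5398.017229 + 3845.355191) = 96.1425 km
L: √((-0.7169·111.32)² + (0.6930·99.68)²) = √(6368.887185 + 4771.803241) = 105.5495 km
Minimum: G at 17.8818 km.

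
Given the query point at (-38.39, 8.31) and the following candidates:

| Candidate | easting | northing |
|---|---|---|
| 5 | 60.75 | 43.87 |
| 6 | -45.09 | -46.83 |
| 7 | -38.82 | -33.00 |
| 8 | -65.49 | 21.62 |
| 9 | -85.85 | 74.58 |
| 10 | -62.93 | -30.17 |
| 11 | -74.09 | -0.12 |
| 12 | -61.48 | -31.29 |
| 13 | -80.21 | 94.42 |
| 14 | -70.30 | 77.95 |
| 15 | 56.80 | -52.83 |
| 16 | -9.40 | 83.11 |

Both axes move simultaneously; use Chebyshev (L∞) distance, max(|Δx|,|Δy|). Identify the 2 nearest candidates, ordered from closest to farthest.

8, 11

Distances from (-38.39, 8.31):
5: max(|99.14|, |35.56|) = 99.14
6: max(|-6.70|, |-55.14|) = 55.14
7: max(|-0.43|, |-41.31|) = 41.31
8: max(|-27.10|, |13.31|) = 27.10
9: max(|-47.46|, |66.27|) = 66.27
10: max(|-24.54|, |-38.48|) = 38.48
11: max(|-35.70|, |-8.43|) = 35.70
12: max(|-23.09|, |-39.60|) = 39.60
13: max(|-41.82|, |86.11|) = 86.11
14: max(|-31.91|, |69.64|) = 69.64
15: max(|95.19|, |-61.14|) = 95.19
16: max(|28.99|, |74.80|) = 74.80
Sorted: 8 (27.10) < 11 (35.70) < 10 (38.48) < 12 (39.60) < …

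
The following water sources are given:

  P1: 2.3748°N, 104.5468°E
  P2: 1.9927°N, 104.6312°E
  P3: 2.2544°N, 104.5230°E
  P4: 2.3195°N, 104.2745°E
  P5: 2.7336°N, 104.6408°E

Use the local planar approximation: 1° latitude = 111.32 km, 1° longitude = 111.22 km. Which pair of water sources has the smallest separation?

Pairwise distances:
P1–P2: √((-0.3821·111.32)² + (0.0844·111.22)²) = √(1809.257871 + 88.115168) = 43.5588 km
P1–P3: √((-0.1204·111.32)² + (-0.0238·111.22)²) = √(179.638479 + 7.006800) = 13.6618 km
P1–P4: √((-0.0553·111.32)² + (-0.2723·111.22)²) = √(37.896287 + 917.193702) = 30.9045 km
P1–P5: √((0.3588·111.32)² + (0.0940·111.22)²) = √(1595.332689 + 109.300334) = 41.2872 km
P2–P3: √((0.2617·111.32)² + (-0.1082·111.22)²) = √(848.699293 + 144.817252) = 31.5201 km
P2–P4: √((0.3268·111.32)² + (-0.3567·111.22)²) = √(1323.458998 + 1573.881390) = 53.8269 km
P2–P5: √((0.7409·111.32)² + (0.0096·111.22)²) = √(6802.453550 + 1.140009) = 82.4839 km
P3–P4: √((0.0651·111.32)² + (-0.2485·111.22)²) = √(52.518023 + 763.868441) = 28.5725 km
P3–P5: √((0.4792·111.32)² + (0.1178·111.22)²) = √(2845.640375 + 171.654962) = 54.9299 km
P4–P5: √((0.4141·111.32)² + (0.3663·111.22)²) = √(2124.989832 + 1659.738311) = 61.5201 km
Closest pair: P1–P3 at 13.6618 km.

P1 and P3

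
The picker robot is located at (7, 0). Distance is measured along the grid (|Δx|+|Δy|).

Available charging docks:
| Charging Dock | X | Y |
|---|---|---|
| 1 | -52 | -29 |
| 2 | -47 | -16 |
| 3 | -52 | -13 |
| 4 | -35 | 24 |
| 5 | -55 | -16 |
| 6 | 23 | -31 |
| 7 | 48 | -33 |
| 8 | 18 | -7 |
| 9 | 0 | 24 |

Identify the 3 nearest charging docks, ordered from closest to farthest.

8, 9, 6

Distances from (7, 0):
1: |-59| + |-29| = 59 + 29 = 88
2: |-54| + |-16| = 54 + 16 = 70
3: |-59| + |-13| = 59 + 13 = 72
4: |-42| + |24| = 42 + 24 = 66
5: |-62| + |-16| = 62 + 16 = 78
6: |16| + |-31| = 16 + 31 = 47
7: |41| + |-33| = 41 + 33 = 74
8: |11| + |-7| = 11 + 7 = 18
9: |-7| + |24| = 7 + 24 = 31
Sorted: 8 (18) < 9 (31) < 6 (47) < 4 (66) < 2 (70) < …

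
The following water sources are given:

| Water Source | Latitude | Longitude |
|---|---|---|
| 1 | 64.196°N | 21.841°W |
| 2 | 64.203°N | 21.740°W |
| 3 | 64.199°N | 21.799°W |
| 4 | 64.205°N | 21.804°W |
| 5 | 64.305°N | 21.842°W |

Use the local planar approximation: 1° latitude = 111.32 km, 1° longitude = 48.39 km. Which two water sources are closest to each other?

Pairwise distances:
1–2: √((0.007·111.32)² + (0.101·48.39)²) = √(0.60721 + 23.88658) = 4.949 km
1–3: √((0.003·111.32)² + (0.042·48.39)²) = √(0.11153 + 4.13057) = 2.060 km
1–4: √((0.009·111.32)² + (0.037·48.39)²) = √(1.00376 + 3.20564) = 2.052 km
1–5: √((0.109·111.32)² + (-0.001·48.39)²) = √(147.23104 + 0.00234) = 12.134 km
2–3: √((-0.004·111.32)² + (-0.059·48.39)²) = √(0.19827 + 8.15108) = 2.890 km
2–4: √((0.002·111.32)² + (-0.064·48.39)²) = √(0.04957 + 9.59116) = 3.105 km
2–5: √((0.102·111.32)² + (-0.102·48.39)²) = √(128.92785 + 24.36192) = 12.381 km
3–4: √((0.006·111.32)² + (-0.005·48.39)²) = √(0.44612 + 0.05854) = 0.710 km
3–5: √((0.106·111.32)² + (-0.043·48.39)²) = √(139.23811 + 4.32960) = 11.982 km
4–5: √((0.100·111.32)² + (-0.038·48.39)²) = √(123.92142 + 3.38126) = 11.283 km
Closest pair: 3–4 at 0.710 km.

3 and 4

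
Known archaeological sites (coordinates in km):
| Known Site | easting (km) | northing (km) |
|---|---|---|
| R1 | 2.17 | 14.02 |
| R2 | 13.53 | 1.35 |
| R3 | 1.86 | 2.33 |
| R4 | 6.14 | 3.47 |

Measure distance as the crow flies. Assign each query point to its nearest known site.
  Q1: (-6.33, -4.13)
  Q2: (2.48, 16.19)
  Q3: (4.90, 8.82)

Q1 at (-6.33, -4.13):
  R1: √((8.50)² + (18.15)²) = √(72.2500 + 329.4225) = 20.04 km
  R2: √((19.86)² + (5.48)²) = √(394.4196 + 30.0304) = 20.60 km
  R3: √((8.19)² + (6.46)²) = √(67.0761 + 41.7316) = 10.43 km
  R4: √((12.47)² + (7.60)²) = √(155.5009 + 57.7600) = 14.60 km
  → nearest: R3 (10.43 km)
Q2 at (2.48, 16.19):
  R1: √((-0.31)² + (-2.17)²) = √(0.0961 + 4.7089) = 2.19 km
  R2: √((11.05)² + (-14.84)²) = √(122.1025 + 220.2256) = 18.50 km
  R3: √((-0.62)² + (-13.86)²) = √(0.3844 + 192.0996) = 13.87 km
  R4: √((3.66)² + (-12.72)²) = √(13.3956 + 161.7984) = 13.24 km
  → nearest: R1 (2.19 km)
Q3 at (4.90, 8.82):
  R1: √((-2.73)² + (5.20)²) = √(7.4529 + 27.0400) = 5.87 km
  R2: √((8.63)² + (-7.47)²) = √(74.4769 + 55.8009) = 11.41 km
  R3: √((-3.04)² + (-6.49)²) = √(9.2416 + 42.1201) = 7.17 km
  R4: √((1.24)² + (-5.35)²) = √(1.5376 + 28.6225) = 5.49 km
  → nearest: R4 (5.49 km)

Q1→R3; Q2→R1; Q3→R4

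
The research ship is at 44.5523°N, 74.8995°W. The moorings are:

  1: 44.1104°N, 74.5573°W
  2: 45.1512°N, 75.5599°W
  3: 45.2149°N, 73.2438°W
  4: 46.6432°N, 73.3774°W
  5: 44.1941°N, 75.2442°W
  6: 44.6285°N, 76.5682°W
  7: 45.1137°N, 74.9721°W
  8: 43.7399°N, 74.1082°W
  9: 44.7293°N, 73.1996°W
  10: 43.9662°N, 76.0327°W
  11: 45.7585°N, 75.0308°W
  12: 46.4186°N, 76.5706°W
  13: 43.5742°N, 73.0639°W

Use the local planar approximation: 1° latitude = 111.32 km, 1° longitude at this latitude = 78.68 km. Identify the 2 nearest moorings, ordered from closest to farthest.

5, 1

Distances from 44.5523°N, 74.8995°W:
1: √((-0.4419·111.32)² + (0.3422·78.68)²) = √(2419.883166 + 724.917715) = 56.0785 km
2: √((0.5989·111.32)² + (-0.6604·78.68)²) = √(4444.828631 + 2699.869866) = 84.5263 km
3: √((0.6626·111.32)² + (1.6557·78.68)²) = √(5440.630833 + 16970.396917) = 149.7031 km
4: √((2.0909·111.32)² + (1.5221·78.68)²) = √(54176.746495 + 14342.176884) = 261.7612 km
5: √((-0.3582·111.32)² + (-0.3447·78.68)²) = √(1590.001589 + 735.548424) = 48.2240 km
6: √((0.0762·111.32)² + (-1.6687·78.68)²) = √(71.954231 + 17237.934826) = 131.5671 km
7: √((0.5614·111.32)² + (-0.0726·78.68)²) = √(3905.631025 + 32.628863) = 62.7556 km
8: √((-0.8124·111.32)² + (0.7913·78.68)²) = √(8178.736657 + 3876.243348) = 109.7952 km
9: √((0.1770·111.32)² + (1.6999·78.68)²) = √(388.233429 + 17888.562813) = 135.1917 km
10: √((-0.5861·111.32)² + (-1.1332·78.68)²) = √(4256.864615 + 7949.536984) = 110.4826 km
11: √((1.2062·111.32)² + (-0.1313·78.68)²) = √(18029.556489 + 106.723032) = 134.6710 km
12: √((1.8663·111.32)² + (-1.6711·78.68)²) = √(43162.769940 + 17287.555243) = 245.8665 km
13: √((-0.9781·111.32)² + (1.8356·78.68)²) = √(11855.309958 + 20858.582936) = 180.8698 km
Sorted: 5 (48.2240 km) < 1 (56.0785 km) < 7 (62.7556 km) < 2 (84.5263 km) < …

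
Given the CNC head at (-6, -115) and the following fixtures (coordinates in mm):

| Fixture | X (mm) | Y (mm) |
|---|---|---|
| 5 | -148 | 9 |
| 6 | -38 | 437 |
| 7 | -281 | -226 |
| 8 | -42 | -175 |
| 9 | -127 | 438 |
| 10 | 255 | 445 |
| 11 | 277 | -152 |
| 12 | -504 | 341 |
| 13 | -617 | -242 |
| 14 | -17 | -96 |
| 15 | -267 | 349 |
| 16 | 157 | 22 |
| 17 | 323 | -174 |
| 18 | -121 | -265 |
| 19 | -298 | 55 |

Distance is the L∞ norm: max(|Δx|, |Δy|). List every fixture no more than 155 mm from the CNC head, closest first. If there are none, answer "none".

Distances from (-6, -115):
5: max(|-142|, |124|) = 142 mm
6: max(|-32|, |552|) = 552 mm
7: max(|-275|, |-111|) = 275 mm
8: max(|-36|, |-60|) = 60 mm
9: max(|-121|, |553|) = 553 mm
10: max(|261|, |560|) = 560 mm
11: max(|283|, |-37|) = 283 mm
12: max(|-498|, |456|) = 498 mm
13: max(|-611|, |-127|) = 611 mm
14: max(|-11|, |19|) = 19 mm
15: max(|-261|, |464|) = 464 mm
16: max(|163|, |137|) = 163 mm
17: max(|329|, |-59|) = 329 mm
18: max(|-115|, |-150|) = 150 mm
19: max(|-292|, |170|) = 292 mm
Threshold 155 mm: 14 (19 mm), 8 (60 mm), 5 (142 mm), 18 (150 mm) are within range.

14, 8, 5, 18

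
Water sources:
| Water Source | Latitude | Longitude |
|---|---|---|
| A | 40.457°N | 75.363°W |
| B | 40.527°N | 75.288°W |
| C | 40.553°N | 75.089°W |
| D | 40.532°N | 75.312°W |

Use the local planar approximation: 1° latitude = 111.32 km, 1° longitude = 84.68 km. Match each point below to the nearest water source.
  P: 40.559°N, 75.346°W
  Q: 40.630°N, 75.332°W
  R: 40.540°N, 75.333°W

P→D; Q→D; R→D

P at 40.559°N, 75.346°W:
  A: √((-0.102·111.32)² + (-0.017·84.68)²) = √(128.92785 + 2.07233) = 11.446 km
  B: √((-0.032·111.32)² + (0.058·84.68)²) = √(12.68955 + 24.12224) = 6.067 km
  C: √((-0.006·111.32)² + (0.257·84.68)²) = √(0.44612 + 473.61772) = 21.773 km
  D: √((-0.027·111.32)² + (0.034·84.68)²) = √(9.03387 + 8.28933) = 4.162 km
  → nearest: D (4.162 km)
Q at 40.630°N, 75.332°W:
  A: √((-0.173·111.32)² + (-0.031·84.68)²) = √(370.88443 + 6.89105) = 19.436 km
  B: √((-0.103·111.32)² + (0.044·84.68)²) = √(131.46824 + 13.88248) = 12.056 km
  C: √((-0.077·111.32)² + (0.243·84.68)²) = √(73.47301 + 423.42281) = 22.291 km
  D: √((-0.098·111.32)² + (0.020·84.68)²) = √(119.01414 + 2.86828) = 11.040 km
  → nearest: D (11.040 km)
R at 40.540°N, 75.333°W:
  A: √((-0.083·111.32)² + (-0.030·84.68)²) = √(85.36947 + 6.45363) = 9.582 km
  B: √((-0.013·111.32)² + (0.045·84.68)²) = √(2.09427 + 14.52067) = 4.076 km
  C: √((0.013·111.32)² + (0.244·84.68)²) = √(2.09427 + 426.91494) = 20.713 km
  D: √((-0.008·111.32)² + (0.021·84.68)²) = √(0.79310 + 3.16228) = 1.989 km
  → nearest: D (1.989 km)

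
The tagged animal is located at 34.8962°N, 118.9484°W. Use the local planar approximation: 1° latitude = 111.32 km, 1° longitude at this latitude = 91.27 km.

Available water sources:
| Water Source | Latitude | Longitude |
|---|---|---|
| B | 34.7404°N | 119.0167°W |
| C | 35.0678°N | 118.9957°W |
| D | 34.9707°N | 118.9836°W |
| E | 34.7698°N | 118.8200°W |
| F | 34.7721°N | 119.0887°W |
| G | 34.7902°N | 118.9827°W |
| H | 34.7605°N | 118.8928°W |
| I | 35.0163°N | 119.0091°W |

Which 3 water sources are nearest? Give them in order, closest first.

Distances from 34.8962°N, 118.9484°W:
B: √((-0.1558·111.32)² + (-0.0683·91.27)²) = √(300.802403 + 38.859527) = 18.4299 km
C: √((0.1716·111.32)² + (-0.0473·91.27)²) = √(364.905965 + 18.637102) = 19.5843 km
D: √((0.0745·111.32)² + (-0.0352·91.27)²) = √(68.779488 + 10.321467) = 8.8939 km
E: √((-0.1264·111.32)² + (0.1284·91.27)²) = √(197.988763 + 137.336555) = 18.3119 km
F: √((-0.1241·111.32)² + (-0.1403·91.27)²) = √(190.849031 + 163.972660) = 18.8367 km
G: √((-0.1060·111.32)² + (-0.0343·91.27)²) = √(139.238112 + 9.800412) = 12.2081 km
H: √((-0.1357·111.32)² + (0.0556·91.27)²) = √(228.194982 + 25.751687) = 15.9357 km
I: √((0.1201·111.32)² + (-0.0607·91.27)²) = √(178.744386 + 30.692586) = 14.4719 km
Sorted: D (8.8939 km) < G (12.2081 km) < I (14.4719 km) < H (15.9357 km) < E (18.3119 km) < …

D, G, I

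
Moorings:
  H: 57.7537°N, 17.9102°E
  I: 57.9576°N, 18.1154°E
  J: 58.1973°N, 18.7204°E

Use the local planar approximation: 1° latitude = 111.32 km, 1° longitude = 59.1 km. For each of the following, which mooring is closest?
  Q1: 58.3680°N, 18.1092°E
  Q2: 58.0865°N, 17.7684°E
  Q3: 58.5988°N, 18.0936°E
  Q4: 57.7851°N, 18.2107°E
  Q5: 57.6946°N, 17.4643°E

Q1 at 58.3680°N, 18.1092°E:
  H: 69.3878 km
  I: 45.6872 km
  J: 40.8152 km
  → nearest: J (40.8152 km)
Q2 at 58.0865°N, 17.7684°E:
  H: 37.9833 km
  I: 25.0293 km
  J: 57.5993 km
  → nearest: I (25.0293 km)
Q3 at 58.5988°N, 18.0936°E:
  H: 94.6989 km
  I: 71.3900 km
  J: 58.0508 km
  → nearest: J (58.0508 km)
Q4 at 57.7851°N, 18.2107°E:
  H: 18.1003 km
  I: 20.0116 km
  J: 54.8903 km
  → nearest: H (18.1003 km)
Q5 at 57.6946°N, 17.4643°E:
  H: 27.1615 km
  I: 48.3515 km
  J: 92.9650 km
  → nearest: H (27.1615 km)

Q1→J; Q2→I; Q3→J; Q4→H; Q5→H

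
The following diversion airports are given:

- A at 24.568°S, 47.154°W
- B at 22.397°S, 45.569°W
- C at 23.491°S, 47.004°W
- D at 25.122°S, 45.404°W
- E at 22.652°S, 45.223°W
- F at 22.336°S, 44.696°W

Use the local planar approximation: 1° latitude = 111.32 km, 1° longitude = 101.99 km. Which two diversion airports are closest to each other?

Pairwise distances:
B–E: 45.289 km
E–F: 64.237 km
B–F: 89.296 km
A–C: 120.864 km
A–D: 188.837 km
B–C: 190.398 km
C–E: 204.249 km
C–D: 244.119 km
C–F: 268.219 km
D–E: 275.579 km
A–E: 290.308 km
A–B: 290.756 km
B–D: 303.813 km
D–F: 318.433 km
A–F: 352.961 km
Closest pair: B–E at 45.289 km.

B and E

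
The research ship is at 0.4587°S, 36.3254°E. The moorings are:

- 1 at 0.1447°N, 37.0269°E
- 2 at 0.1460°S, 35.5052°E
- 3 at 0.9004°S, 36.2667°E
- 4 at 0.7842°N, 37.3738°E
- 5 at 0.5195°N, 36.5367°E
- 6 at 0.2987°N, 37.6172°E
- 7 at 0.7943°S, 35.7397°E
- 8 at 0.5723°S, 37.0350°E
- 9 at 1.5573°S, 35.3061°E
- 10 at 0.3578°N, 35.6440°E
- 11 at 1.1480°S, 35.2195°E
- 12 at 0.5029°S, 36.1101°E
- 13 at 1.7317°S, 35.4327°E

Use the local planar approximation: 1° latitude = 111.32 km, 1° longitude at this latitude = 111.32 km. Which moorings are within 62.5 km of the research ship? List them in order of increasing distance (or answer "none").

Distances from 0.4587°S, 36.3254°E:
1: √((0.6034·111.32)² + (0.7015·111.32)²) = √(4511.874458 + 6098.201157) = 103.0052 km
2: √((0.3127·111.32)² + (-0.8202·111.32)²) = √(1211.719670 + 8336.541668) = 97.7152 km
3: √((-0.4417·111.32)² + (-0.0587·111.32)²) = √(2417.693227 + 42.699481) = 49.6023 km
4: √((1.2429·111.32)² + (1.0484·111.32)²) = √(19143.386660 + 13620.731121) = 181.0086 km
5: √((0.9782·111.32)² + (0.2113·111.32)²) = √(11857.734233 + 553.280532) = 111.4047 km
6: √((0.7574·111.32)² + (1.2918·111.32)²) = √(7108.811474 + 20679.353428) = 166.6978 km
7: √((-0.3356·111.32)² + (-0.5857·111.32)²) = √(1395.694283 + 4251.056170) = 75.1449 km
8: √((-0.1136·111.32)² + (0.7096·111.32)²) = √(159.920102 + 6239.842230) = 79.9985 km
9: √((-1.0986·111.32)² + (-1.0193·111.32)²) = √(14956.348794 + 12875.095046) = 166.8276 km
10: √((0.8165·111.32)² + (-0.6814·111.32)²) = √(8261.497456 + 5753.745573) = 118.3860 km
11: √((-0.6893·111.32)² + (-1.1059·111.32)²) = √(5887.934259 + 15155.773683) = 145.0645 km
12: √((-0.0442·111.32)² + (-0.2153·111.32)²) = √(24.209785 + 574.426484) = 24.4670 km
13: √((-1.2730·111.32)² + (-0.8927·111.32)²) = √(20081.826131 + 9875.462970) = 173.0817 km
Threshold 62.5 km: 12 (24.4670 km), 3 (49.6023 km) are within range.

12, 3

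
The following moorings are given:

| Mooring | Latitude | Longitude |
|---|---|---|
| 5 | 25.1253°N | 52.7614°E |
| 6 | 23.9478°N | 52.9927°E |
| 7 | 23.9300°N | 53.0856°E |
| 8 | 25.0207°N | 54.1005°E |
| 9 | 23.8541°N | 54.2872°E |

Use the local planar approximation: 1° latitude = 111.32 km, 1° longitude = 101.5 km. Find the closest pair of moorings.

6 and 7

Pairwise distances:
6–7: √((-0.0178·111.32)² + (0.0929·101.5)²) = √(3.926326 + 88.912641) = 9.6353 km
7–9: √((-0.0759·111.32)² + (1.2016·101.5)²) = √(71.388778 + 14874.827014) = 122.2547 km
8–9: √((-1.1666·111.32)² + (0.1867·101.5)²) = √(16865.155100 + 359.104395) = 131.2412 km
6–9: √((-0.0937·111.32)² + (1.2945·101.5)²) = √(108.799169 + 17263.791968) = 131.8051 km
5–6: √((-1.1775·111.32)² + (0.2313·101.5)²) = √(17181.782888 + 551.167181) = 133.1651 km
5–8: √((-0.1046·111.32)² + (1.3391·101.5)²) = √(135.584413 + 18473.879418) = 136.4165 km
5–7: √((-1.1953·111.32)² + (0.3242·101.5)²) = √(17705.175432 + 1082.824580) = 137.0693 km
7–8: √((1.0907·111.32)² + (1.0149·101.5)²) = √(14742.020867 + 10611.544253) = 159.2280 km
6–8: √((1.0729·111.32)² + (1.1078·101.5)²) = √(14264.773687 + 12643.135899) = 164.0363 km
5–9: √((-1.2712·111.32)² + (1.5258·101.5)²) = √(20025.075572 + 23984.314240) = 209.7842 km
Closest pair: 6–7 at 9.6353 km.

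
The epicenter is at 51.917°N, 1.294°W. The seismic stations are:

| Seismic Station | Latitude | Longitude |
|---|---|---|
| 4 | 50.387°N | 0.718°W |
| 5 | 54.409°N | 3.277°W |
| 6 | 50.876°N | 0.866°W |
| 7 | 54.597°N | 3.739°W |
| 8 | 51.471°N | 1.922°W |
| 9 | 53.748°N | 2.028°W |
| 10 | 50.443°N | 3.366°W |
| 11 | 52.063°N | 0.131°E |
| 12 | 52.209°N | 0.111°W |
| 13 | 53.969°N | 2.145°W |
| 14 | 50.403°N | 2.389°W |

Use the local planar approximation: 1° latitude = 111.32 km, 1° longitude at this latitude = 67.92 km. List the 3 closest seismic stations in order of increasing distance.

Distances from 51.917°N, 1.294°W:
4: 174.755 km
5: 308.377 km
6: 119.475 km
7: 341.442 km
8: 65.455 km
9: 209.835 km
10: 216.169 km
11: 98.141 km
12: 86.675 km
13: 235.628 km
14: 184.219 km
Sorted: 8 (65.455 km) < 12 (86.675 km) < 11 (98.141 km) < 6 (119.475 km) < 4 (174.755 km) < …

8, 12, 11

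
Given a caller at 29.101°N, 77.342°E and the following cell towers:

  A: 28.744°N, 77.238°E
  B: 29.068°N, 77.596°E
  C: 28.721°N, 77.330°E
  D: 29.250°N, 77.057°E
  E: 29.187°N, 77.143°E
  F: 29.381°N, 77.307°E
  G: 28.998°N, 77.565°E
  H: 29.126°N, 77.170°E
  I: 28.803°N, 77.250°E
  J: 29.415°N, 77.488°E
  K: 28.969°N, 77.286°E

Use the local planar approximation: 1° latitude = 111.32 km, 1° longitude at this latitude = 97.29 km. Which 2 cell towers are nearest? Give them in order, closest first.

Distances from 29.101°N, 77.342°E:
A: 41.009 km
B: 24.983 km
C: 42.318 km
D: 32.310 km
E: 21.598 km
F: 31.355 km
G: 24.539 km
H: 16.964 km
I: 34.360 km
J: 37.730 km
K: 15.672 km
Sorted: K (15.672 km) < H (16.964 km) < E (21.598 km) < G (24.539 km) < …

K, H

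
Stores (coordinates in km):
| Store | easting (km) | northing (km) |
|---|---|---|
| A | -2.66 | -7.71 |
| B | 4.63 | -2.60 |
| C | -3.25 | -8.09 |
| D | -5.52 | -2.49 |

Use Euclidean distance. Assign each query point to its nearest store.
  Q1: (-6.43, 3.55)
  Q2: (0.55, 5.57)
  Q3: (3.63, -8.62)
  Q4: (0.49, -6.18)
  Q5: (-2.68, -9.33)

Q1 at (-6.43, 3.55):
  A: 11.87 km
  B: 12.65 km
  C: 12.07 km
  D: 6.11 km
  → nearest: D (6.11 km)
Q2 at (0.55, 5.57):
  A: 13.66 km
  B: 9.13 km
  C: 14.18 km
  D: 10.09 km
  → nearest: B (9.13 km)
Q3 at (3.63, -8.62):
  A: 6.36 km
  B: 6.10 km
  C: 6.90 km
  D: 11.01 km
  → nearest: B (6.10 km)
Q4 at (0.49, -6.18):
  A: 3.50 km
  B: 5.47 km
  C: 4.20 km
  D: 7.05 km
  → nearest: A (3.50 km)
Q5 at (-2.68, -9.33):
  A: 1.62 km
  B: 9.94 km
  C: 1.36 km
  D: 7.41 km
  → nearest: C (1.36 km)

Q1→D; Q2→B; Q3→B; Q4→A; Q5→C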